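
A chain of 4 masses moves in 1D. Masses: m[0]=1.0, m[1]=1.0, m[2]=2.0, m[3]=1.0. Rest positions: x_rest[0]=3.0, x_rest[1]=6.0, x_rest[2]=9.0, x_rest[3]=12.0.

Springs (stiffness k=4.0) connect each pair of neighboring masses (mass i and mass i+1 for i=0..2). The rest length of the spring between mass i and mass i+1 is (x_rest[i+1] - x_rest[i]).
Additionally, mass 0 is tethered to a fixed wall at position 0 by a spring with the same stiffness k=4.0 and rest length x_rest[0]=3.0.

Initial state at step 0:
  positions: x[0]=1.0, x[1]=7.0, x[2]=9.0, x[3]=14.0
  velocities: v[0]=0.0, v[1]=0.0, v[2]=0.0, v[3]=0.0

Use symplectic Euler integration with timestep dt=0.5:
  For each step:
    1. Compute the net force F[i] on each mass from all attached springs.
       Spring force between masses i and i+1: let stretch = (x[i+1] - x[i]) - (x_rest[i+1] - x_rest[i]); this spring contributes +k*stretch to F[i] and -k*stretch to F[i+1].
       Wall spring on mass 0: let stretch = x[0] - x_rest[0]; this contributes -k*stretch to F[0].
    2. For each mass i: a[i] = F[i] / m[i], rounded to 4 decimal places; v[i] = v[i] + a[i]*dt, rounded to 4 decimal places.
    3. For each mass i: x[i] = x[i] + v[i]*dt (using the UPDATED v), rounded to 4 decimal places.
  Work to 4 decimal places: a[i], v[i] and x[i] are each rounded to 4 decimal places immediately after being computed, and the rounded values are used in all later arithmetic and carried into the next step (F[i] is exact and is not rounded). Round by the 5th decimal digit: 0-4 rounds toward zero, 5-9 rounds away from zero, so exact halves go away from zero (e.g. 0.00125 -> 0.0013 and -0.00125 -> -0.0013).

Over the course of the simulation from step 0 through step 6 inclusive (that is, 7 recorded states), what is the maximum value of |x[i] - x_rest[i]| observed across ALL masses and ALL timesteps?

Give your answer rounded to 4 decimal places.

Answer: 3.5000

Derivation:
Step 0: x=[1.0000 7.0000 9.0000 14.0000] v=[0.0000 0.0000 0.0000 0.0000]
Step 1: x=[6.0000 3.0000 10.5000 12.0000] v=[10.0000 -8.0000 3.0000 -4.0000]
Step 2: x=[2.0000 9.5000 9.0000 11.5000] v=[-8.0000 13.0000 -3.0000 -1.0000]
Step 3: x=[3.5000 8.0000 9.0000 11.5000] v=[3.0000 -3.0000 0.0000 0.0000]
Step 4: x=[6.0000 3.0000 9.7500 12.0000] v=[5.0000 -10.0000 1.5000 1.0000]
Step 5: x=[-0.5000 7.7500 8.2500 13.2500] v=[-13.0000 9.5000 -3.0000 2.5000]
Step 6: x=[1.7500 4.7500 9.0000 12.5000] v=[4.5000 -6.0000 1.5000 -1.5000]
Max displacement = 3.5000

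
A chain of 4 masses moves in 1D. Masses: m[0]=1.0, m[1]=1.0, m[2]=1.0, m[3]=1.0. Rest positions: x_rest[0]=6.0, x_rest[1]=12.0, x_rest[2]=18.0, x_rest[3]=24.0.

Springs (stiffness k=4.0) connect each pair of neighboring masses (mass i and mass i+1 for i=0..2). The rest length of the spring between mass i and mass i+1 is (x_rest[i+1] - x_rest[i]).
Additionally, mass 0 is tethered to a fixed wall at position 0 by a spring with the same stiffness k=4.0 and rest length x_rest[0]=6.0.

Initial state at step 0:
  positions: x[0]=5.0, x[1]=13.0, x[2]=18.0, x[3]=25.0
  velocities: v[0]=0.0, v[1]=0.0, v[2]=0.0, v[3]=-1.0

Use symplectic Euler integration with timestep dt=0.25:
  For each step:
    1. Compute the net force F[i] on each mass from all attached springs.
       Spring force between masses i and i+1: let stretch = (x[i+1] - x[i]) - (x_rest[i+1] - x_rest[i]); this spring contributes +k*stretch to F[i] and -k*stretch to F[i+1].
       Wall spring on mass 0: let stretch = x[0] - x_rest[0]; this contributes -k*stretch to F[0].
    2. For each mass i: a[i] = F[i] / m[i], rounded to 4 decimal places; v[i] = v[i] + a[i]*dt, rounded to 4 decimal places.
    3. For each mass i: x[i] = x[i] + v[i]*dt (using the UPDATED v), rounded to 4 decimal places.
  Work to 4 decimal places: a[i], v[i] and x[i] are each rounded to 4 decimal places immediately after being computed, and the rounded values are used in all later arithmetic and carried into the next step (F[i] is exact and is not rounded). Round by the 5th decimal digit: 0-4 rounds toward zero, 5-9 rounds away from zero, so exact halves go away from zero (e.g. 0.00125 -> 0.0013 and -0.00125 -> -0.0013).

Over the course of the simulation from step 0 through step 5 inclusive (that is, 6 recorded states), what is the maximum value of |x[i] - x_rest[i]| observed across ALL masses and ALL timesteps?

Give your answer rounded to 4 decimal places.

Step 0: x=[5.0000 13.0000 18.0000 25.0000] v=[0.0000 0.0000 0.0000 -1.0000]
Step 1: x=[5.7500 12.2500 18.5000 24.5000] v=[3.0000 -3.0000 2.0000 -2.0000]
Step 2: x=[6.6875 11.4375 18.9375 24.0000] v=[3.7500 -3.2500 1.7500 -2.0000]
Step 3: x=[7.1406 11.3125 18.7656 23.7344] v=[1.8125 -0.5000 -0.6875 -1.0625]
Step 4: x=[6.8516 12.0078 17.9727 23.7266] v=[-1.1562 2.7812 -3.1718 -0.0313]
Step 5: x=[6.1387 12.9053 17.1270 23.7803] v=[-2.8516 3.5899 -3.3828 0.2148]
Max displacement = 1.1406

Answer: 1.1406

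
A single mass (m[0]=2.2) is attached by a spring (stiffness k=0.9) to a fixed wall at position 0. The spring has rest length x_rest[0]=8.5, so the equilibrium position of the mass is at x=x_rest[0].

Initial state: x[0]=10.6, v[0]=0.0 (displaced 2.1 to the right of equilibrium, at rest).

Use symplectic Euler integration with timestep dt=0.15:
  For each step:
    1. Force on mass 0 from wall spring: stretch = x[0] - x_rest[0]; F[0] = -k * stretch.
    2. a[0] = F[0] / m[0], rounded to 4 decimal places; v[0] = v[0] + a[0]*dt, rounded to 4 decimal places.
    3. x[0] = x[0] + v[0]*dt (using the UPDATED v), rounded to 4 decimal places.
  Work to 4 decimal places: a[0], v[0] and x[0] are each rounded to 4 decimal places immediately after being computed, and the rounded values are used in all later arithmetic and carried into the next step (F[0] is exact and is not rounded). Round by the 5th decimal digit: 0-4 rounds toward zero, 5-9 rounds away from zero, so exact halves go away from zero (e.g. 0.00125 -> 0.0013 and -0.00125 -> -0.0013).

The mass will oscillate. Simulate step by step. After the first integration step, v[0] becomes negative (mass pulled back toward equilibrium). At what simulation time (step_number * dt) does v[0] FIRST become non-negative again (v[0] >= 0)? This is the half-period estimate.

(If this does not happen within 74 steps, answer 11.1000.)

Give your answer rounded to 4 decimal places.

Answer: 4.9500

Derivation:
Step 0: x=[10.6000] v=[0.0000]
Step 1: x=[10.5807] v=[-0.1289]
Step 2: x=[10.5422] v=[-0.2566]
Step 3: x=[10.4849] v=[-0.3819]
Step 4: x=[10.4093] v=[-0.5037]
Step 5: x=[10.3162] v=[-0.6209]
Step 6: x=[10.2063] v=[-0.7324]
Step 7: x=[10.0807] v=[-0.8371]
Step 8: x=[9.9406] v=[-0.9341]
Step 9: x=[9.7872] v=[-1.0225]
Step 10: x=[9.6220] v=[-1.1015]
Step 11: x=[9.4464] v=[-1.1704]
Step 12: x=[9.2621] v=[-1.2285]
Step 13: x=[9.0708] v=[-1.2753]
Step 14: x=[8.8743] v=[-1.3103]
Step 15: x=[8.6743] v=[-1.3333]
Step 16: x=[8.4727] v=[-1.3440]
Step 17: x=[8.2714] v=[-1.3423]
Step 18: x=[8.0722] v=[-1.3283]
Step 19: x=[7.8769] v=[-1.3021]
Step 20: x=[7.6873] v=[-1.2639]
Step 21: x=[7.5052] v=[-1.2140]
Step 22: x=[7.3323] v=[-1.1530]
Step 23: x=[7.1701] v=[-1.0813]
Step 24: x=[7.0201] v=[-0.9997]
Step 25: x=[6.8838] v=[-0.9089]
Step 26: x=[6.7623] v=[-0.8097]
Step 27: x=[6.6568] v=[-0.7031]
Step 28: x=[6.5683] v=[-0.5900]
Step 29: x=[6.4976] v=[-0.4715]
Step 30: x=[6.4453] v=[-0.3486]
Step 31: x=[6.4119] v=[-0.2225]
Step 32: x=[6.3977] v=[-0.0944]
Step 33: x=[6.4029] v=[0.0346]
First v>=0 after going negative at step 33, time=4.9500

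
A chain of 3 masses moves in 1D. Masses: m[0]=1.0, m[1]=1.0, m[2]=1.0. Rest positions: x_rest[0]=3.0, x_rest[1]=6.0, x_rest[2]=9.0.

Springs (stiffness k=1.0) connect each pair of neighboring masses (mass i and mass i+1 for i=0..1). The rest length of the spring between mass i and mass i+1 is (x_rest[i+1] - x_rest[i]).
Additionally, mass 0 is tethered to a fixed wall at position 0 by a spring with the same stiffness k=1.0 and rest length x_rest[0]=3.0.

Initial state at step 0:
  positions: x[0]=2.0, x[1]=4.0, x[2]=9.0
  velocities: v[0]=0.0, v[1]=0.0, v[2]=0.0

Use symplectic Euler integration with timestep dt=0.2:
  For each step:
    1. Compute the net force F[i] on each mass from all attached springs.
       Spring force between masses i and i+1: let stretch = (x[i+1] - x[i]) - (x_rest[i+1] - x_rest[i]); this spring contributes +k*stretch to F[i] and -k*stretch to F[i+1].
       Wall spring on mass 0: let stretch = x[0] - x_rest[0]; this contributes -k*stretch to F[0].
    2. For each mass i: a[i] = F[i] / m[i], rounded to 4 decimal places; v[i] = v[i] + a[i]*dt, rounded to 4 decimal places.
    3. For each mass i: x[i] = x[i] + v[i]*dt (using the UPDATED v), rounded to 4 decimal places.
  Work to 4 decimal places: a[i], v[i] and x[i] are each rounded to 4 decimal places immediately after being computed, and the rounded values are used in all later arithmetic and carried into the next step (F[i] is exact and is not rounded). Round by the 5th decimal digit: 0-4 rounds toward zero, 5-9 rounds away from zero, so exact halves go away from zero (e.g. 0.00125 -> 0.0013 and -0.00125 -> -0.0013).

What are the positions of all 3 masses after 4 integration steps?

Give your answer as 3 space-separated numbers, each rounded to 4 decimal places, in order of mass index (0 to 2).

Step 0: x=[2.0000 4.0000 9.0000] v=[0.0000 0.0000 0.0000]
Step 1: x=[2.0000 4.1200 8.9200] v=[0.0000 0.6000 -0.4000]
Step 2: x=[2.0048 4.3472 8.7680] v=[0.0240 1.1360 -0.7600]
Step 3: x=[2.0231 4.6575 8.5592] v=[0.0915 1.5517 -1.0442]
Step 4: x=[2.0659 5.0185 8.3143] v=[0.2138 1.8052 -1.2245]

Answer: 2.0659 5.0185 8.3143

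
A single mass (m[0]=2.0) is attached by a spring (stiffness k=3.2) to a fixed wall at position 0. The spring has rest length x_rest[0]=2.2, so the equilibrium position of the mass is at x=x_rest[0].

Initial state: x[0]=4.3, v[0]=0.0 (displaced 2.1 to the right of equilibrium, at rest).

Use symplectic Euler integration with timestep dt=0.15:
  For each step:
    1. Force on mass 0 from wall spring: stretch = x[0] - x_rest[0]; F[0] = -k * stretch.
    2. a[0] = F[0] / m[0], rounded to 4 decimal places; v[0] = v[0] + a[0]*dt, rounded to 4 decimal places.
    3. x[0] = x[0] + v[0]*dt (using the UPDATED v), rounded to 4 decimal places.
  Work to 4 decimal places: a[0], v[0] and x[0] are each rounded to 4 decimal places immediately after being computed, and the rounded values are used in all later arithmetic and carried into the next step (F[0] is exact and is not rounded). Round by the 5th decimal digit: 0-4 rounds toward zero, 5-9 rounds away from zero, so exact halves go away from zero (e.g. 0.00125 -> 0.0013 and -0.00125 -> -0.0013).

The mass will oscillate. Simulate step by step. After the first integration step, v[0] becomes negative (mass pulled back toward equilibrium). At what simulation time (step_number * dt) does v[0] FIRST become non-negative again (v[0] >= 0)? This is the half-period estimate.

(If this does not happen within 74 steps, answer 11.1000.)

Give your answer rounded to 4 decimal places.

Answer: 2.5500

Derivation:
Step 0: x=[4.3000] v=[0.0000]
Step 1: x=[4.2244] v=[-0.5040]
Step 2: x=[4.0759] v=[-0.9899]
Step 3: x=[3.8599] v=[-1.4401]
Step 4: x=[3.5841] v=[-1.8385]
Step 5: x=[3.2585] v=[-2.1707]
Step 6: x=[2.8948] v=[-2.4247]
Step 7: x=[2.5061] v=[-2.5915]
Step 8: x=[2.1064] v=[-2.6650]
Step 9: x=[1.7100] v=[-2.6425]
Step 10: x=[1.3313] v=[-2.5249]
Step 11: x=[0.9838] v=[-2.3164]
Step 12: x=[0.6801] v=[-2.0245]
Step 13: x=[0.4311] v=[-1.6597]
Step 14: x=[0.2458] v=[-1.2352]
Step 15: x=[0.1309] v=[-0.7662]
Step 16: x=[0.0905] v=[-0.2696]
Step 17: x=[0.1260] v=[0.2367]
First v>=0 after going negative at step 17, time=2.5500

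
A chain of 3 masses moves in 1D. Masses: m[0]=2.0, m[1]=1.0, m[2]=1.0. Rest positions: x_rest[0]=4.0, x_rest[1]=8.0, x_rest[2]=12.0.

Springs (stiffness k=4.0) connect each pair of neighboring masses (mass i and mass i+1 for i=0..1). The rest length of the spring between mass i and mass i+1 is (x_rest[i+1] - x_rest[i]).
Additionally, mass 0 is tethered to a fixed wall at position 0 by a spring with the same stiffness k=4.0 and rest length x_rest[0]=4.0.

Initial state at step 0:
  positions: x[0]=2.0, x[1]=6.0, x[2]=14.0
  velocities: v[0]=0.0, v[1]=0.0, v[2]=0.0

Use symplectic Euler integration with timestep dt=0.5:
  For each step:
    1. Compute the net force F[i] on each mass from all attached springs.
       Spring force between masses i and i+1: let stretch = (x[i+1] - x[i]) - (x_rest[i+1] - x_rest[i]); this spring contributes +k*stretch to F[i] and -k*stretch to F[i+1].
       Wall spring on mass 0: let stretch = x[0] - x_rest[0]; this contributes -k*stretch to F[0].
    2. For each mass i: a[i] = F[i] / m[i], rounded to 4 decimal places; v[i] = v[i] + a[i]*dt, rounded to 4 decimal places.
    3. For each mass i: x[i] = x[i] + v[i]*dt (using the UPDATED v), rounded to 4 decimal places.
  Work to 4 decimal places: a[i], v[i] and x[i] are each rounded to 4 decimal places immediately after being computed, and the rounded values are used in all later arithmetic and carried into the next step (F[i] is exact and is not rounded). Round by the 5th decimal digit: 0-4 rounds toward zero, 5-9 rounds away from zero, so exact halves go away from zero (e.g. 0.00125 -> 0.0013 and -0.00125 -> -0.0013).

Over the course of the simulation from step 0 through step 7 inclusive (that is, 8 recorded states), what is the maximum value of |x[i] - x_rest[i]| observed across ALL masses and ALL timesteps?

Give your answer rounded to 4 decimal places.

Answer: 4.0000

Derivation:
Step 0: x=[2.0000 6.0000 14.0000] v=[0.0000 0.0000 0.0000]
Step 1: x=[3.0000 10.0000 10.0000] v=[2.0000 8.0000 -8.0000]
Step 2: x=[6.0000 7.0000 10.0000] v=[6.0000 -6.0000 0.0000]
Step 3: x=[6.5000 6.0000 11.0000] v=[1.0000 -2.0000 2.0000]
Step 4: x=[3.5000 10.5000 11.0000] v=[-6.0000 9.0000 0.0000]
Step 5: x=[2.2500 8.5000 14.5000] v=[-2.5000 -4.0000 7.0000]
Step 6: x=[3.0000 6.2500 16.0000] v=[1.5000 -4.5000 3.0000]
Step 7: x=[3.8750 10.5000 11.7500] v=[1.7500 8.5000 -8.5000]
Max displacement = 4.0000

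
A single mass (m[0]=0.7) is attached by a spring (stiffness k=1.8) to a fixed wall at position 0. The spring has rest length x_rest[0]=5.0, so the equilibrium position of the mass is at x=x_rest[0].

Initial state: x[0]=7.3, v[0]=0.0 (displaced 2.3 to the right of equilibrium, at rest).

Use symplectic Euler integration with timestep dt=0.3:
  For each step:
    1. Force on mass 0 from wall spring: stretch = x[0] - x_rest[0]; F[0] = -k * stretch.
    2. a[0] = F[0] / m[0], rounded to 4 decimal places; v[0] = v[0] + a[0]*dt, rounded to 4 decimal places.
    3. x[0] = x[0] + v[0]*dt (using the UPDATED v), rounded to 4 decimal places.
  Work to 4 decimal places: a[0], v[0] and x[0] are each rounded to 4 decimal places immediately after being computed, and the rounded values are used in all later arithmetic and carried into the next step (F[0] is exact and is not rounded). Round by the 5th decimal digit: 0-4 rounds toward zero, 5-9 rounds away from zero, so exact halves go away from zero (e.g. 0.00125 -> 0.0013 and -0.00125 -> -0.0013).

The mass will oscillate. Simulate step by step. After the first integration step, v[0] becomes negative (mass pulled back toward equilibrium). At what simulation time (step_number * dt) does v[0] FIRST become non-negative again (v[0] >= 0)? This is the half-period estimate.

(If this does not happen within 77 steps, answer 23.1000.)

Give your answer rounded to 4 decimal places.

Step 0: x=[7.3000] v=[0.0000]
Step 1: x=[6.7677] v=[-1.7743]
Step 2: x=[5.8263] v=[-3.1380]
Step 3: x=[4.6937] v=[-3.7754]
Step 4: x=[3.6320] v=[-3.5391]
Step 5: x=[2.8869] v=[-2.4838]
Step 6: x=[2.6308] v=[-0.8537]
Step 7: x=[2.9230] v=[0.9740]
First v>=0 after going negative at step 7, time=2.1000

Answer: 2.1000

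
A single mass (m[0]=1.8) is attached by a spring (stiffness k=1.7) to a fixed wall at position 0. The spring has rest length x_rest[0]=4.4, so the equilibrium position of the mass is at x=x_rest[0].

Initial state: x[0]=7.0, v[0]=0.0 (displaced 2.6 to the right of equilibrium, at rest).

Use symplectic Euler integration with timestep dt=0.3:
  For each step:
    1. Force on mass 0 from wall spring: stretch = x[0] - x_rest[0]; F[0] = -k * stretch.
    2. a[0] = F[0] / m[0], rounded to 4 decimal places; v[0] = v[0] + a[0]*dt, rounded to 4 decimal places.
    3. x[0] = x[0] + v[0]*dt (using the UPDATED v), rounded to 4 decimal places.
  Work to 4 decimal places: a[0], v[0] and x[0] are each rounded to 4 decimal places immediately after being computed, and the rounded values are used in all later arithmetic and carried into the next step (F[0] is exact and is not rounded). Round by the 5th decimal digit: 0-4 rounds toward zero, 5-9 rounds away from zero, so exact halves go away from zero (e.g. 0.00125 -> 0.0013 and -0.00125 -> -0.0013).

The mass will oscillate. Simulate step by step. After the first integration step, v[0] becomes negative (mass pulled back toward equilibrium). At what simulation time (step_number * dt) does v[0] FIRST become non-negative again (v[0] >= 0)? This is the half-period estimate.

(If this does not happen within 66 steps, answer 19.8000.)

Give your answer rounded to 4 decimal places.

Step 0: x=[7.0000] v=[0.0000]
Step 1: x=[6.7790] v=[-0.7367]
Step 2: x=[6.3558] v=[-1.4107]
Step 3: x=[5.7664] v=[-1.9648]
Step 4: x=[5.0608] v=[-2.3520]
Step 5: x=[4.2990] v=[-2.5392]
Step 6: x=[3.5458] v=[-2.5106]
Step 7: x=[2.8652] v=[-2.2686]
Step 8: x=[2.3151] v=[-1.8338]
Step 9: x=[1.9422] v=[-1.2431]
Step 10: x=[1.7782] v=[-0.5467]
Step 11: x=[1.8370] v=[0.1961]
First v>=0 after going negative at step 11, time=3.3000

Answer: 3.3000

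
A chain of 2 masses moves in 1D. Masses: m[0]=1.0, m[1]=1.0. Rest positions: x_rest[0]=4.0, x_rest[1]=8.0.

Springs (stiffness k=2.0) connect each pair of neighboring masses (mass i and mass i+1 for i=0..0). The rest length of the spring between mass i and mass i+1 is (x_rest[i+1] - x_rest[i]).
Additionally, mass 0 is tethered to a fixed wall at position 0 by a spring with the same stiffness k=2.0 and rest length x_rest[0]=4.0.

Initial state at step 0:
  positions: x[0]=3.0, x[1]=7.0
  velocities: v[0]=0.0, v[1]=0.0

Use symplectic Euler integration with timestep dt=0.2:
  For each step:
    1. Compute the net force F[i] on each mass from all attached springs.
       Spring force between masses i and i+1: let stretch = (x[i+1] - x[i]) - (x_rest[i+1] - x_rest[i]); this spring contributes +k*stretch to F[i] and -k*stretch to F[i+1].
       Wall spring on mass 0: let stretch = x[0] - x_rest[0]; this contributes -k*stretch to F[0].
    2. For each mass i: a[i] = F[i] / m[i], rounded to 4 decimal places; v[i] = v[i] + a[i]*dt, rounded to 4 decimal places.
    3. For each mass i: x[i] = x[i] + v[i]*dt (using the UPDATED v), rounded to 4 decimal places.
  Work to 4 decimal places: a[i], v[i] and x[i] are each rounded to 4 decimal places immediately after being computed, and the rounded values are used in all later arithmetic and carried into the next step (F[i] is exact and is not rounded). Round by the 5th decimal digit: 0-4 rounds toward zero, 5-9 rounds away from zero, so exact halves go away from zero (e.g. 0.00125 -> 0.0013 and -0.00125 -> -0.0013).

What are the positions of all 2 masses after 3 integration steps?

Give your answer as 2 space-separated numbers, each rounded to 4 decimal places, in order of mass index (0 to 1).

Answer: 3.4186 7.0305

Derivation:
Step 0: x=[3.0000 7.0000] v=[0.0000 0.0000]
Step 1: x=[3.0800 7.0000] v=[0.4000 0.0000]
Step 2: x=[3.2272 7.0064] v=[0.7360 0.0320]
Step 3: x=[3.4186 7.0305] v=[0.9568 0.1203]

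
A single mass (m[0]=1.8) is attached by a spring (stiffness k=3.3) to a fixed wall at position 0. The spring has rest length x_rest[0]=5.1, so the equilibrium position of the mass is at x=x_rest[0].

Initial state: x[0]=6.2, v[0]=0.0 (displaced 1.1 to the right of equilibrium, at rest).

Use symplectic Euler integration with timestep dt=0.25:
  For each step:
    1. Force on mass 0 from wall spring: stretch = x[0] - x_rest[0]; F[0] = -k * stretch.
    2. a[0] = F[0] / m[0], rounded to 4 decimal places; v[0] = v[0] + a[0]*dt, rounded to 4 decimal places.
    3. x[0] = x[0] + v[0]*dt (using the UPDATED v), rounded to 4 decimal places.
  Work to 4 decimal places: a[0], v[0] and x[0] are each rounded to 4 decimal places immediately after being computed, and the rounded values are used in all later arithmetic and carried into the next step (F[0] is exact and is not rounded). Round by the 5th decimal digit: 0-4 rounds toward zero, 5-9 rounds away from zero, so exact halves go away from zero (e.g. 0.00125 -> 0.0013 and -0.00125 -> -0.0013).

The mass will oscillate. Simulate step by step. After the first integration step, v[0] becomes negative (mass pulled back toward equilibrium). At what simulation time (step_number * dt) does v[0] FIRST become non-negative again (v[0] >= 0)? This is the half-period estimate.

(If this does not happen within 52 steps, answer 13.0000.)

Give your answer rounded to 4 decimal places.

Step 0: x=[6.2000] v=[0.0000]
Step 1: x=[6.0740] v=[-0.5042]
Step 2: x=[5.8364] v=[-0.9506]
Step 3: x=[5.5144] v=[-1.2881]
Step 4: x=[5.1449] v=[-1.4780]
Step 5: x=[4.7703] v=[-1.4986]
Step 6: x=[4.4334] v=[-1.3475]
Step 7: x=[4.1729] v=[-1.0420]
Step 8: x=[4.0186] v=[-0.6171]
Step 9: x=[3.9882] v=[-0.1215]
Step 10: x=[4.0852] v=[0.3881]
First v>=0 after going negative at step 10, time=2.5000

Answer: 2.5000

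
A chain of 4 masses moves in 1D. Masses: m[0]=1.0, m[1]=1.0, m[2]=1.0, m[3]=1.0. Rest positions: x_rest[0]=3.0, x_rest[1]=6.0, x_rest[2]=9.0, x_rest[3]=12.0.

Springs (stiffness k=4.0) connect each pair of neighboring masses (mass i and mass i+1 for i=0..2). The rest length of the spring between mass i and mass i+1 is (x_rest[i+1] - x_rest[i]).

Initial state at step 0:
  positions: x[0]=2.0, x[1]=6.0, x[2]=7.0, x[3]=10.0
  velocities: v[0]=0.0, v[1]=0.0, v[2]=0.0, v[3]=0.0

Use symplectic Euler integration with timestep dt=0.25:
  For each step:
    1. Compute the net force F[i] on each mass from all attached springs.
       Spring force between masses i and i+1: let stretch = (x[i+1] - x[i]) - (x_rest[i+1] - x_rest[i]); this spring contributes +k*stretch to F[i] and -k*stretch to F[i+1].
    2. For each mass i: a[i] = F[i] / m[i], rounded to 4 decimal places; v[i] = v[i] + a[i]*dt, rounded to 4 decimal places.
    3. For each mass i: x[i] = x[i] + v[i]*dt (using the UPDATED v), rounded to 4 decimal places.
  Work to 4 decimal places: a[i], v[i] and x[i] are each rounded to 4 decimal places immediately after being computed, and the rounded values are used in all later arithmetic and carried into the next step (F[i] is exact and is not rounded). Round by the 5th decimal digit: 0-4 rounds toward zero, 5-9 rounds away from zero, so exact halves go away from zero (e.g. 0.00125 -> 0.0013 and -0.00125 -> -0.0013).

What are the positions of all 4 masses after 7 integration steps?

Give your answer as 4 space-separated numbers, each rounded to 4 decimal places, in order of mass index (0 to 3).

Step 0: x=[2.0000 6.0000 7.0000 10.0000] v=[0.0000 0.0000 0.0000 0.0000]
Step 1: x=[2.2500 5.2500 7.5000 10.0000] v=[1.0000 -3.0000 2.0000 0.0000]
Step 2: x=[2.5000 4.3125 8.0625 10.1250] v=[1.0000 -3.7500 2.2500 0.5000]
Step 3: x=[2.4531 3.8594 8.2031 10.4844] v=[-0.1875 -1.8125 0.5625 1.4375]
Step 4: x=[2.0078 4.1406 7.8281 11.0235] v=[-1.7812 1.1249 -1.4999 2.1562]
Step 5: x=[1.3457 4.8105 7.3301 11.5137] v=[-2.6484 2.6796 -1.9920 1.9608]
Step 6: x=[0.7998 5.2441 7.2481 11.7080] v=[-2.1836 1.7344 -0.3280 0.7772]
Step 7: x=[0.6150 5.0676 7.7801 11.5373] v=[-0.7393 -0.7059 2.1279 -0.6827]

Answer: 0.6150 5.0676 7.7801 11.5373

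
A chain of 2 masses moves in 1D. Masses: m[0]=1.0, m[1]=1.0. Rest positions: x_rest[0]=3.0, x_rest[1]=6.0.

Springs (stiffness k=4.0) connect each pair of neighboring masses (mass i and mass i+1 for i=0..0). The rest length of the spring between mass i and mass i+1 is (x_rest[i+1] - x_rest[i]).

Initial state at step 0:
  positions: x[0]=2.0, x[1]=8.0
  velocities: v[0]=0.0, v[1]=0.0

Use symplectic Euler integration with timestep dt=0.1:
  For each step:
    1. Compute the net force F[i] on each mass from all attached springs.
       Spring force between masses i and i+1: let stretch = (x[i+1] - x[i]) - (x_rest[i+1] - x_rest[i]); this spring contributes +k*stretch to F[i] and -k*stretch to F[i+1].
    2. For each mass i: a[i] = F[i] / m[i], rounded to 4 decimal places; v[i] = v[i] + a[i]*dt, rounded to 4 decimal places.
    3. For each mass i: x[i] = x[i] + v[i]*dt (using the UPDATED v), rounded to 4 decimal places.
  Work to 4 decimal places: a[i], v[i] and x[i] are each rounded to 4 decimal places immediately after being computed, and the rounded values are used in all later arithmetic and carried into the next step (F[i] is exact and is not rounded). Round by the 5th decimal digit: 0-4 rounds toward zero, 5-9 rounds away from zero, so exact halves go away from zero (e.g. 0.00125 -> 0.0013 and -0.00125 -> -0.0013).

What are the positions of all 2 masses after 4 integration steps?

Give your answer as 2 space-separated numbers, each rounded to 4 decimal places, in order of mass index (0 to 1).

Step 0: x=[2.0000 8.0000] v=[0.0000 0.0000]
Step 1: x=[2.1200 7.8800] v=[1.2000 -1.2000]
Step 2: x=[2.3504 7.6496] v=[2.3040 -2.3040]
Step 3: x=[2.6728 7.3272] v=[3.2237 -3.2237]
Step 4: x=[3.0614 6.9387] v=[3.8855 -3.8855]

Answer: 3.0614 6.9387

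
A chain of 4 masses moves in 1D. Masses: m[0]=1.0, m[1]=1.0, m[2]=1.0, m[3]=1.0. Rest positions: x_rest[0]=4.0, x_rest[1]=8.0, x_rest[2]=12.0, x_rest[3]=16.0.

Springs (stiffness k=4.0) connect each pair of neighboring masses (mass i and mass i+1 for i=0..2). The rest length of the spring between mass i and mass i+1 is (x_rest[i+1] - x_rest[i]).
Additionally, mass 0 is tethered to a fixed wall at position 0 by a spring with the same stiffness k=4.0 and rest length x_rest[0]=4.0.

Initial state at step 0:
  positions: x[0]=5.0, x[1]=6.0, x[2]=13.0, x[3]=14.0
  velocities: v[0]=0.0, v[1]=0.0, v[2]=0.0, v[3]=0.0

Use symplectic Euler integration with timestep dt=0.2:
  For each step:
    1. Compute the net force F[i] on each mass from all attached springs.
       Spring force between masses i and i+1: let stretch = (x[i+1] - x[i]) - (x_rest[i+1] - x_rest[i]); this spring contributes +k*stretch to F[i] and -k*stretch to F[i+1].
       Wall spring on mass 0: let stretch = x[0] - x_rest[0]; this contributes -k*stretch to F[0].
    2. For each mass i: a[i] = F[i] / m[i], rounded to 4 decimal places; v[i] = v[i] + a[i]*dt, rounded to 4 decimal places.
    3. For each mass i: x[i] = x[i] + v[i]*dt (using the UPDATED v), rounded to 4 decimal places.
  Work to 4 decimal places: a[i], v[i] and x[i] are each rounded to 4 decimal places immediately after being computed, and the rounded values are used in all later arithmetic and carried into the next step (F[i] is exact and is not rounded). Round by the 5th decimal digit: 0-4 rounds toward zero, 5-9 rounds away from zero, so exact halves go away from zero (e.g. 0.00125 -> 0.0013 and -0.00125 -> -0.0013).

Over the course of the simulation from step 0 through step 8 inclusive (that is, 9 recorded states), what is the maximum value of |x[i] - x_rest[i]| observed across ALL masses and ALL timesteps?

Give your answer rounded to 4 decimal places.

Answer: 2.4619

Derivation:
Step 0: x=[5.0000 6.0000 13.0000 14.0000] v=[0.0000 0.0000 0.0000 0.0000]
Step 1: x=[4.3600 6.9600 12.0400 14.4800] v=[-3.2000 4.8000 -4.8000 2.4000]
Step 2: x=[3.4384 8.3168 10.6576 15.2096] v=[-4.6080 6.7840 -6.9120 3.6480]
Step 3: x=[2.7472 9.2676 9.6290 15.8509] v=[-3.4560 4.7539 -5.1430 3.2064]
Step 4: x=[2.6597 9.2329 9.5381 16.1367] v=[-0.4374 -0.1733 -0.4546 1.4289]
Step 5: x=[3.1984 8.1954 10.4541 16.0067] v=[2.6934 -5.1877 4.5801 -0.6500]
Step 6: x=[4.0249 6.7197 11.8971 15.6283] v=[4.1323 -7.3783 7.2152 -1.8921]
Step 7: x=[4.6385 5.6413 13.1087 15.2929] v=[3.0682 -5.3922 6.0582 -1.6771]
Step 8: x=[4.6704 5.5972 13.4750 15.2480] v=[0.1596 -0.2205 1.8316 -0.2245]
Max displacement = 2.4619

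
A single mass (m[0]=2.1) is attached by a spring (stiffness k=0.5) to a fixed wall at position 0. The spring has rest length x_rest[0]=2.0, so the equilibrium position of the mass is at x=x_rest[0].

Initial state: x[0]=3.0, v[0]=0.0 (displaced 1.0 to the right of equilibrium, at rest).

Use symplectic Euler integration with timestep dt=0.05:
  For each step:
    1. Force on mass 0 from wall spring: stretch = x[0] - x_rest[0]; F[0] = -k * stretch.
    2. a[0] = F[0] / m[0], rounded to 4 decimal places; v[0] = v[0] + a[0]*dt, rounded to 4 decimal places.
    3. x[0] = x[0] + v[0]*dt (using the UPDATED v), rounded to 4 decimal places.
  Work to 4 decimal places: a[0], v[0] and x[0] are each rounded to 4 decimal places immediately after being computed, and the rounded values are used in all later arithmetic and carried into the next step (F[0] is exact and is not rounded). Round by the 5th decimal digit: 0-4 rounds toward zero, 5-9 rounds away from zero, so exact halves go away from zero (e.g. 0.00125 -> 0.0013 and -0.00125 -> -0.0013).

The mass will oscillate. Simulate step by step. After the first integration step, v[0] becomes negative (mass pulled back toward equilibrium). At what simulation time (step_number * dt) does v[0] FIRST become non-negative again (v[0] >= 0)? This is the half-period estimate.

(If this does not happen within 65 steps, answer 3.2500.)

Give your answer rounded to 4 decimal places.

Step 0: x=[3.0000] v=[0.0000]
Step 1: x=[2.9994] v=[-0.0119]
Step 2: x=[2.9982] v=[-0.0238]
Step 3: x=[2.9964] v=[-0.0357]
Step 4: x=[2.9940] v=[-0.0476]
Step 5: x=[2.9910] v=[-0.0594]
Step 6: x=[2.9874] v=[-0.0712]
Step 7: x=[2.9833] v=[-0.0830]
Step 8: x=[2.9786] v=[-0.0947]
Step 9: x=[2.9733] v=[-0.1064]
Step 10: x=[2.9674] v=[-0.1180]
Step 11: x=[2.9609] v=[-0.1295]
Step 12: x=[2.9539] v=[-0.1409]
Step 13: x=[2.9463] v=[-0.1523]
Step 14: x=[2.9381] v=[-0.1636]
Step 15: x=[2.9294] v=[-0.1748]
Step 16: x=[2.9201] v=[-0.1859]
Step 17: x=[2.9103] v=[-0.1969]
Step 18: x=[2.8999] v=[-0.2077]
Step 19: x=[2.8890] v=[-0.2184]
Step 20: x=[2.8776] v=[-0.2290]
Step 21: x=[2.8656] v=[-0.2395]
Step 22: x=[2.8531] v=[-0.2498]
Step 23: x=[2.8401] v=[-0.2600]
Step 24: x=[2.8266] v=[-0.2700]
Step 25: x=[2.8126] v=[-0.2798]
Step 26: x=[2.7981] v=[-0.2895]
Step 27: x=[2.7832] v=[-0.2990]
Step 28: x=[2.7678] v=[-0.3083]
Step 29: x=[2.7519] v=[-0.3174]
Step 30: x=[2.7356] v=[-0.3264]
Step 31: x=[2.7188] v=[-0.3352]
Step 32: x=[2.7016] v=[-0.3438]
Step 33: x=[2.6840] v=[-0.3522]
Step 34: x=[2.6660] v=[-0.3603]
Step 35: x=[2.6476] v=[-0.3682]
Step 36: x=[2.6288] v=[-0.3759]
Step 37: x=[2.6096] v=[-0.3834]
Step 38: x=[2.5901] v=[-0.3907]
Step 39: x=[2.5702] v=[-0.3977]
Step 40: x=[2.5500] v=[-0.4045]
Step 41: x=[2.5294] v=[-0.4111]
Step 42: x=[2.5085] v=[-0.4174]
Step 43: x=[2.4873] v=[-0.4235]
Step 44: x=[2.4658] v=[-0.4293]
Step 45: x=[2.4441] v=[-0.4348]
Step 46: x=[2.4221] v=[-0.4401]
Step 47: x=[2.3998] v=[-0.4451]
Step 48: x=[2.3773] v=[-0.4499]
Step 49: x=[2.3546] v=[-0.4544]
Step 50: x=[2.3317] v=[-0.4586]
Step 51: x=[2.3086] v=[-0.4626]
Step 52: x=[2.2853] v=[-0.4663]
Step 53: x=[2.2618] v=[-0.4697]
Step 54: x=[2.2382] v=[-0.4728]
Step 55: x=[2.2144] v=[-0.4756]
Step 56: x=[2.1905] v=[-0.4782]
Step 57: x=[2.1665] v=[-0.4805]
Step 58: x=[2.1424] v=[-0.4825]
Step 59: x=[2.1182] v=[-0.4842]
Step 60: x=[2.0939] v=[-0.4856]
Step 61: x=[2.0696] v=[-0.4867]
Step 62: x=[2.0452] v=[-0.4875]
Step 63: x=[2.0208] v=[-0.4880]
Step 64: x=[1.9964] v=[-0.4883]
Step 65: x=[1.9720] v=[-0.4883]
v[0] did not become non-negative within 65 steps; using fallback time=3.2500

Answer: 3.2500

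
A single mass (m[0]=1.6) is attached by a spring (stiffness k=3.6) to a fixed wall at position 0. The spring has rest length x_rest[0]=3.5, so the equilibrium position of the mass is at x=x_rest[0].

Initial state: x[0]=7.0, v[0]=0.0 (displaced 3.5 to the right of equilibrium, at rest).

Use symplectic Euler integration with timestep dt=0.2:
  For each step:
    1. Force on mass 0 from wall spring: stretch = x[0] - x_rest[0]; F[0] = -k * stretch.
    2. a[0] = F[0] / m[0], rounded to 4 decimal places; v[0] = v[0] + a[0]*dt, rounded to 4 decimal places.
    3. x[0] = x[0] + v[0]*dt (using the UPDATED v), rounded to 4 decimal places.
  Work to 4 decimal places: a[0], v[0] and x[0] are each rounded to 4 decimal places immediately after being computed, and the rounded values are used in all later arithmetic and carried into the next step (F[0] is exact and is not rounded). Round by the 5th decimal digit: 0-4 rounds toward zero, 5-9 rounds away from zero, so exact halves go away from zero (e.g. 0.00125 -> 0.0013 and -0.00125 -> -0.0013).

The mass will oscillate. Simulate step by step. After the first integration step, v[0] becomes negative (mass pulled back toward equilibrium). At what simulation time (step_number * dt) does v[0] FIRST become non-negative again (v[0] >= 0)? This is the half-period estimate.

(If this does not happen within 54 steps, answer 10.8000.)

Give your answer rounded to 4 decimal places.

Answer: 2.2000

Derivation:
Step 0: x=[7.0000] v=[0.0000]
Step 1: x=[6.6850] v=[-1.5750]
Step 2: x=[6.0833] v=[-3.0083]
Step 3: x=[5.2491] v=[-4.1708]
Step 4: x=[4.2575] v=[-4.9579]
Step 5: x=[3.1977] v=[-5.2988]
Step 6: x=[2.1651] v=[-5.1628]
Step 7: x=[1.2527] v=[-4.5621]
Step 8: x=[0.5425] v=[-3.5508]
Step 9: x=[0.0985] v=[-2.2199]
Step 10: x=[-0.0393] v=[-0.6892]
Step 11: x=[0.1414] v=[0.9035]
First v>=0 after going negative at step 11, time=2.2000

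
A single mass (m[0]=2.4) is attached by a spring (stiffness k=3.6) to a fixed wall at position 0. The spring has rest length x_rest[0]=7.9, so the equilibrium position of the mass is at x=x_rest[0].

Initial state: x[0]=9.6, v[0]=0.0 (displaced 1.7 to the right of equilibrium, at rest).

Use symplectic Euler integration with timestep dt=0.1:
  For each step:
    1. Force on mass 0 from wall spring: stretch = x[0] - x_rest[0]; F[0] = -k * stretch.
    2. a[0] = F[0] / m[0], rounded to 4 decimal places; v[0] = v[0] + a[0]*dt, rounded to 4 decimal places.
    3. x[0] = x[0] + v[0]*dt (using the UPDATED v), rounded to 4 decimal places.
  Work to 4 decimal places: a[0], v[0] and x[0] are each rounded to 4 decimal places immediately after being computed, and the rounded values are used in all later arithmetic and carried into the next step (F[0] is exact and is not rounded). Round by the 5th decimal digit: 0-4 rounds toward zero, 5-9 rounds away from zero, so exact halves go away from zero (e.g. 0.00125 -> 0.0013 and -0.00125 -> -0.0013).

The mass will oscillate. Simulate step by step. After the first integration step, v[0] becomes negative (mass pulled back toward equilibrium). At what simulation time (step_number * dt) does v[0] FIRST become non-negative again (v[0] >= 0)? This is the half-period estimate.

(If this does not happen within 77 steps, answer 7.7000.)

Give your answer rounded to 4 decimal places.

Step 0: x=[9.6000] v=[0.0000]
Step 1: x=[9.5745] v=[-0.2550]
Step 2: x=[9.5239] v=[-0.5062]
Step 3: x=[9.4489] v=[-0.7498]
Step 4: x=[9.3507] v=[-0.9821]
Step 5: x=[9.2307] v=[-1.1997]
Step 6: x=[9.0908] v=[-1.3993]
Step 7: x=[8.9330] v=[-1.5779]
Step 8: x=[8.7597] v=[-1.7329]
Step 9: x=[8.5735] v=[-1.8619]
Step 10: x=[8.3772] v=[-1.9629]
Step 11: x=[8.1738] v=[-2.0345]
Step 12: x=[7.9662] v=[-2.0756]
Step 13: x=[7.7577] v=[-2.0855]
Step 14: x=[7.5513] v=[-2.0642]
Step 15: x=[7.3501] v=[-2.0119]
Step 16: x=[7.1572] v=[-1.9294]
Step 17: x=[6.9754] v=[-1.8180]
Step 18: x=[6.8075] v=[-1.6793]
Step 19: x=[6.6560] v=[-1.5154]
Step 20: x=[6.5231] v=[-1.3288]
Step 21: x=[6.4109] v=[-1.1223]
Step 22: x=[6.3210] v=[-0.8989]
Step 23: x=[6.2548] v=[-0.6621]
Step 24: x=[6.2133] v=[-0.4153]
Step 25: x=[6.1971] v=[-0.1623]
Step 26: x=[6.2064] v=[0.0931]
First v>=0 after going negative at step 26, time=2.6000

Answer: 2.6000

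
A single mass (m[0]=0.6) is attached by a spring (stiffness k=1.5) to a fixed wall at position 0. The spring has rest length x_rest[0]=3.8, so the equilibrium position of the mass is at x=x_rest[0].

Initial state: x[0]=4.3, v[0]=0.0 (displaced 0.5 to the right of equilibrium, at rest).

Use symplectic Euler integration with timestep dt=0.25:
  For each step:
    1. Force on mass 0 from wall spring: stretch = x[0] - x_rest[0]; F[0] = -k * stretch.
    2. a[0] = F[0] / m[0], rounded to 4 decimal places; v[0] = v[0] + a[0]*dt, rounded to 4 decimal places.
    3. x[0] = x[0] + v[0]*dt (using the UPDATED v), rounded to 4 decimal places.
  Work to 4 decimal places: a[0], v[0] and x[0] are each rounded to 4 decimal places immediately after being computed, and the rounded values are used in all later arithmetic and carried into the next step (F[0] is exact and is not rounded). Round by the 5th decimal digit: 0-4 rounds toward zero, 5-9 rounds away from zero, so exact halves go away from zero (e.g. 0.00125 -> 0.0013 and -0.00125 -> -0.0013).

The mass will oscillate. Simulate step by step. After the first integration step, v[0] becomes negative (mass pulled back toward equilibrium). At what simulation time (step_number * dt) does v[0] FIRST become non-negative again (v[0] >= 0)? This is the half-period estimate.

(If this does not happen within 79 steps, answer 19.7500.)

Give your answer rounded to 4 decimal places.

Answer: 2.0000

Derivation:
Step 0: x=[4.3000] v=[0.0000]
Step 1: x=[4.2219] v=[-0.3125]
Step 2: x=[4.0779] v=[-0.5762]
Step 3: x=[3.8904] v=[-0.7499]
Step 4: x=[3.6888] v=[-0.8064]
Step 5: x=[3.5046] v=[-0.7369]
Step 6: x=[3.3665] v=[-0.5523]
Step 7: x=[3.2962] v=[-0.2814]
Step 8: x=[3.3046] v=[0.0335]
First v>=0 after going negative at step 8, time=2.0000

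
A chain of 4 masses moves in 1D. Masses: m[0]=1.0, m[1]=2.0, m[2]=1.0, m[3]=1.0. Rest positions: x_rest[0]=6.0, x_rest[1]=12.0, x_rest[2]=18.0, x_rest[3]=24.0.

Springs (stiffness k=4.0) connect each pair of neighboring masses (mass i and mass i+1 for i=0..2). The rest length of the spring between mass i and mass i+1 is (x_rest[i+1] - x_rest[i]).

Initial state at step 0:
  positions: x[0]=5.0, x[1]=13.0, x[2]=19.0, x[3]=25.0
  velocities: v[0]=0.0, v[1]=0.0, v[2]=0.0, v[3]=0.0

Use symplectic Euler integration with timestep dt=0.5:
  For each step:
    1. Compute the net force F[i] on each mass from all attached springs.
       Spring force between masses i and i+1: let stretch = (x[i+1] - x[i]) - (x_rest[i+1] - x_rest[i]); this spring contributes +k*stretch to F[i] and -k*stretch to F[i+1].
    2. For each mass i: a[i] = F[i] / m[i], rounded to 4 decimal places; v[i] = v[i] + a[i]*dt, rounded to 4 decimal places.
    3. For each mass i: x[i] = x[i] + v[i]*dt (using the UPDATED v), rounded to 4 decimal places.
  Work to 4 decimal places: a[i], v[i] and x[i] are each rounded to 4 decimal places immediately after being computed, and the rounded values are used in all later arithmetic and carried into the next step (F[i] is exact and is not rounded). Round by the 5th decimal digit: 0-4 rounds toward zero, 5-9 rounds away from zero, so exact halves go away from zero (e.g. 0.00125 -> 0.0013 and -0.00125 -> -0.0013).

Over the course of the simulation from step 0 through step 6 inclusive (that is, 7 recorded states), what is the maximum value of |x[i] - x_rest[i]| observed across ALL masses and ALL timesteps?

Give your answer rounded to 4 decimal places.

Step 0: x=[5.0000 13.0000 19.0000 25.0000] v=[0.0000 0.0000 0.0000 0.0000]
Step 1: x=[7.0000 12.0000 19.0000 25.0000] v=[4.0000 -2.0000 0.0000 0.0000]
Step 2: x=[8.0000 12.0000 18.0000 25.0000] v=[2.0000 0.0000 -2.0000 0.0000]
Step 3: x=[7.0000 13.0000 18.0000 24.0000] v=[-2.0000 2.0000 0.0000 -2.0000]
Step 4: x=[6.0000 13.5000 19.0000 23.0000] v=[-2.0000 1.0000 2.0000 -2.0000]
Step 5: x=[6.5000 13.0000 18.5000 24.0000] v=[1.0000 -1.0000 -1.0000 2.0000]
Step 6: x=[7.5000 12.0000 18.0000 25.5000] v=[2.0000 -2.0000 -1.0000 3.0000]
Max displacement = 2.0000

Answer: 2.0000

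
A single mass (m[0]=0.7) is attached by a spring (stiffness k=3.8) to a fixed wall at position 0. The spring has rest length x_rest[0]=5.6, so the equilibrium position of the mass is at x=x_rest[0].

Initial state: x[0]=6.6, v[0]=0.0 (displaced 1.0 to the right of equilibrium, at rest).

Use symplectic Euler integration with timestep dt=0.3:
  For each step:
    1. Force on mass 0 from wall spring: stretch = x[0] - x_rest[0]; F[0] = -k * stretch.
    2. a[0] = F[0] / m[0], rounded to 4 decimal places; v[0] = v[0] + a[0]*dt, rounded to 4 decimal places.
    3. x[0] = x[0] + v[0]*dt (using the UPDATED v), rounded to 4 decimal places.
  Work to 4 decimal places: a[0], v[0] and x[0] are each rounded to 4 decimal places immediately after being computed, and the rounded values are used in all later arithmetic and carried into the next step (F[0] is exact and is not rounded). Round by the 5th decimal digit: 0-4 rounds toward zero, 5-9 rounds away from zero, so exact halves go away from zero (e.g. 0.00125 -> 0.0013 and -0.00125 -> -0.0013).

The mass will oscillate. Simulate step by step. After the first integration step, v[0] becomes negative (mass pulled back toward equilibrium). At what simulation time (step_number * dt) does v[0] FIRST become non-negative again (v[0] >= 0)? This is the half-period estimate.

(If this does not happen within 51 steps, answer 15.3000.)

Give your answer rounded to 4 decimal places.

Answer: 1.5000

Derivation:
Step 0: x=[6.6000] v=[0.0000]
Step 1: x=[6.1114] v=[-1.6286]
Step 2: x=[5.3730] v=[-2.4615]
Step 3: x=[4.7455] v=[-2.0918]
Step 4: x=[4.5354] v=[-0.7002]
Step 5: x=[4.8455] v=[1.0336]
First v>=0 after going negative at step 5, time=1.5000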